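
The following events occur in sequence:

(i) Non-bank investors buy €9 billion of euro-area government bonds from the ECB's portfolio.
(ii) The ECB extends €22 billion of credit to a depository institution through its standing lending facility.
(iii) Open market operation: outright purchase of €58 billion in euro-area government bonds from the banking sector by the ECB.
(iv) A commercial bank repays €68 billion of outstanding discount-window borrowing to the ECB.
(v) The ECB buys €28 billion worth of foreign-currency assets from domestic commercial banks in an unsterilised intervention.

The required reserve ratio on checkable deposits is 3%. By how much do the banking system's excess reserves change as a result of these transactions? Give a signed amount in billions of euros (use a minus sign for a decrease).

Asset sale (to non-banks) €9 billion: reserves −€9B, deposits −€9B.
Discount-window loan €22 billion: reserves +€22B, deposits 0.
OMO purchase (from banks) €58 billion: reserves +€58B, deposits 0.
Discount-window repayment €68 billion: reserves −€68B, deposits 0.
FX purchase €28 billion: reserves +€28B, deposits 0.
Totals: Δreserves = +€31B, Δdeposits = −€9B.
Δrequired reserves = 3% × −€9B = −€0.27B.
Δexcess reserves = Δreserves − Δrequired = +€31B − (−€0.27B) = +€31.27 billion.

+€31.27 billion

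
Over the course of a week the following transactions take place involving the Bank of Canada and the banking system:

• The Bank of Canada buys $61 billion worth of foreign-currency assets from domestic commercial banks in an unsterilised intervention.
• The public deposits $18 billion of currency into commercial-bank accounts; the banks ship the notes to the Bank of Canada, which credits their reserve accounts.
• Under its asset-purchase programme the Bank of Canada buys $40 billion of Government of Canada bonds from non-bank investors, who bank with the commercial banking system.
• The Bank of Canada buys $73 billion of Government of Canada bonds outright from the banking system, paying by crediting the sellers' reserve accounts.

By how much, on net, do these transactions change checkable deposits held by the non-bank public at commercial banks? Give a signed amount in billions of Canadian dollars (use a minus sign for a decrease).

+$58 billion

Bank of Canada balance sheet:
  Assets:      Securities +$113B, Foreign assets +$61B
  Liabilities: Bank reserves +$192B, Currency in circulation −$18B
Commercial banking system:
  Assets:      Reserves at CB +$192B, Securities −$73B, Foreign assets −$61B
  Liabilities: Checkable deposits +$58B
So the change in checkable deposits held by the non-bank public at commercial banks is +$58 billion.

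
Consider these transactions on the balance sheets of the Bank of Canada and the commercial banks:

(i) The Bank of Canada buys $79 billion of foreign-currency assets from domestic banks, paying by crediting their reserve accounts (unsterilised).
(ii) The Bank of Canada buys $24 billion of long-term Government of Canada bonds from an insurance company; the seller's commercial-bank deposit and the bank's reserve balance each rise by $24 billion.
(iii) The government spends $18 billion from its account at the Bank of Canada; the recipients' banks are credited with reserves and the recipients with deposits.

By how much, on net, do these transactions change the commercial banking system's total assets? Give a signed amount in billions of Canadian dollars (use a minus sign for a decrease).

+$42 billion

FX purchase $79 billion: just an asset swap on bank balance sheets → 0.
Asset purchase (from non-banks) $24 billion: bank balance sheets expand → +$24B.
Government spending $18 billion: bank balance sheets expand → +$18B.
Net: 0 + 24 + 18 = +$42 billion.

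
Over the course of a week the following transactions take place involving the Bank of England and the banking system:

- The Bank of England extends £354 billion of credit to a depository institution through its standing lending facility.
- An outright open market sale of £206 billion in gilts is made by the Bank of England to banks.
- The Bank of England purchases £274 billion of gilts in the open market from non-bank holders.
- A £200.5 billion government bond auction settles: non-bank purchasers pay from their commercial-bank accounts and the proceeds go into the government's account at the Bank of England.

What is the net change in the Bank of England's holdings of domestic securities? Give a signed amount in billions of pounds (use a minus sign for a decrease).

Bank of England balance sheet:
  Assets:      Securities +£68B, Loans to banks +£354B
  Liabilities: Bank reserves +£221.5B, Government deposits +£200.5B
Commercial banking system:
  Assets:      Reserves at CB +£221.5B, Securities +£206B
  Liabilities: Checkable deposits +£73.5B, Borrowings from CB +£354B
So the change in the Bank of England's holdings of domestic securities is +£68 billion.

+£68 billion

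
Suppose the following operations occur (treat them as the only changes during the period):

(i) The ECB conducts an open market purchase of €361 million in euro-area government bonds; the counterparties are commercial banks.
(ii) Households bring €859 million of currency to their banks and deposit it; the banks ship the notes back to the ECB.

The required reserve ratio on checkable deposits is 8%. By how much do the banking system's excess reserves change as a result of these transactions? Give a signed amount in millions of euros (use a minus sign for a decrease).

+€1151.28 million

OMO purchase (from banks) €361 million: reserves +€361M, deposits 0.
Currency deposit €859 million: reserves +€859M, deposits +€859M.
Totals: Δreserves = +€1220M, Δdeposits = +€859M.
Δrequired reserves = 8% × +€859M = +€68.72M.
Δexcess reserves = Δreserves − Δrequired = +€1220M − (+€68.72M) = +€1151.28 million.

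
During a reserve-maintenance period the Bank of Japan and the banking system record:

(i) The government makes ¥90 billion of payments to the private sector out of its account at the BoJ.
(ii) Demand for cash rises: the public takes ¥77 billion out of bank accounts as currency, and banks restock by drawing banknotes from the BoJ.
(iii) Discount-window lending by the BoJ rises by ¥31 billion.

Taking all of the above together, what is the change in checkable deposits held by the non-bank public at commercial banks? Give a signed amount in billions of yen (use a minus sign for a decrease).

BoJ balance sheet:
  Assets:      Loans to banks +¥31B
  Liabilities: Bank reserves +¥44B, Currency in circulation +¥77B, Government deposits −¥90B
Commercial banking system:
  Assets:      Reserves at CB +¥44B
  Liabilities: Checkable deposits +¥13B, Borrowings from CB +¥31B
So the change in checkable deposits held by the non-bank public at commercial banks is +¥13 billion.

+¥13 billion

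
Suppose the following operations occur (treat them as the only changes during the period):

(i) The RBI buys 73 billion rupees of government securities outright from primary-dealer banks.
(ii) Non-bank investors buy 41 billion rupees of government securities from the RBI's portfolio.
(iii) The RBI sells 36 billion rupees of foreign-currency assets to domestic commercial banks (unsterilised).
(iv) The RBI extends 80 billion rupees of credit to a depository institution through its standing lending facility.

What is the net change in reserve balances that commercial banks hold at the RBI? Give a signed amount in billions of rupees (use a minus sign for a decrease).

+76 billion

RBI balance sheet:
  Assets:      Securities +32B, Loans to banks +80B, Foreign assets −36B
  Liabilities: Bank reserves +76B
Commercial banking system:
  Assets:      Reserves at CB +76B, Securities −73B, Foreign assets +36B
  Liabilities: Checkable deposits −41B, Borrowings from CB +80B
So the change in reserve balances that commercial banks hold at the RBI is +76 billion.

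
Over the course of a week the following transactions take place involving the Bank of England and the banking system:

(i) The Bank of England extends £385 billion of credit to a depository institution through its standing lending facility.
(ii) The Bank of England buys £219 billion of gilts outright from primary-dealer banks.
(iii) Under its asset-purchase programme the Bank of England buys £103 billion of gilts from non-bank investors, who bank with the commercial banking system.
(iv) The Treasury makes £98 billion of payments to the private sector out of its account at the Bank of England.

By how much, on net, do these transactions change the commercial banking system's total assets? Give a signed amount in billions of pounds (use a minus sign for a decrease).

+£586 billion

Bank of England balance sheet:
  Assets:      Securities +£322B, Loans to banks +£385B
  Liabilities: Bank reserves +£805B, Government deposits −£98B
Commercial banking system:
  Assets:      Reserves at CB +£805B, Securities −£219B
  Liabilities: Checkable deposits +£201B, Borrowings from CB +£385B
Change in total bank assets = +£586 billion.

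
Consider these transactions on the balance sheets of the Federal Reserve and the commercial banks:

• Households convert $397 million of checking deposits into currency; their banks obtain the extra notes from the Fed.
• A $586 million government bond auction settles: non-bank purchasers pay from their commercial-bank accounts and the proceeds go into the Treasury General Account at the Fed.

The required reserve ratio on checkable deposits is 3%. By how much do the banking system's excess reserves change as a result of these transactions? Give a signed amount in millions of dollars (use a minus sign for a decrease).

-$953.51 million

Currency withdrawal $397 million: reserves −$397M, deposits −$397M.
Government account inflow $586 million: reserves −$586M, deposits −$586M.
Totals: Δreserves = −$983M, Δdeposits = −$983M.
Δrequired reserves = 3% × −$983M = −$29.49M.
Δexcess reserves = Δreserves − Δrequired = −$983M − (−$29.49M) = -$953.51 million.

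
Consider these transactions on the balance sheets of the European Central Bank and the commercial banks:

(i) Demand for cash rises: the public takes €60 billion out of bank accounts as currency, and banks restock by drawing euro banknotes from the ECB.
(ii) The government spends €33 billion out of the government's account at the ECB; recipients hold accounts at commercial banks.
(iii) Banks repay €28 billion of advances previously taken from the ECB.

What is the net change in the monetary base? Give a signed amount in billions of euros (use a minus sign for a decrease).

Currency withdrawal €60 billion: just a shift between currency and reserves — both are base money → 0.
Government spending €33 billion: a non-base liability converts back to reserves → +€33B.
Discount-window repayment €28 billion: ECB balance sheet contracts → −€28B.
Net: 0 + 33 − 28 = +€5 billion.

+€5 billion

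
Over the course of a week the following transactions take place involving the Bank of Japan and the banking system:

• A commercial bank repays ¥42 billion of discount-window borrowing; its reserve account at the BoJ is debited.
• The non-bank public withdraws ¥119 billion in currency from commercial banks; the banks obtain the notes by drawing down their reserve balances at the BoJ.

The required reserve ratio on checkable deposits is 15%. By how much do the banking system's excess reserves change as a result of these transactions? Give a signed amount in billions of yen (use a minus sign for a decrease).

-¥143.15 billion

Discount-window repayment ¥42 billion: reserves −¥42B, deposits 0.
Currency withdrawal ¥119 billion: reserves −¥119B, deposits −¥119B.
Totals: Δreserves = −¥161B, Δdeposits = −¥119B.
Δrequired reserves = 15% × −¥119B = −¥17.85B.
Δexcess reserves = Δreserves − Δrequired = −¥161B − (−¥17.85B) = -¥143.15 billion.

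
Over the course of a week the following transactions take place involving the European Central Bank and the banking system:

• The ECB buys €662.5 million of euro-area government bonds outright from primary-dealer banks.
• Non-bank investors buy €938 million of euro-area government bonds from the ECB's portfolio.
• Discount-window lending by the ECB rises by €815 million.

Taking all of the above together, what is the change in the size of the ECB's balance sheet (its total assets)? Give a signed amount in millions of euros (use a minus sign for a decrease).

+€539.5 million

OMO purchase (from banks) €662.5 million: an ECB asset is acquired → +€662.5M.
Asset sale (to non-banks) €938 million: an ECB asset is shed → −€938M.
Discount-window loan €815 million: an ECB asset is acquired → +€815M.
Net: 662.5 − 938 + 815 = +€539.5 million.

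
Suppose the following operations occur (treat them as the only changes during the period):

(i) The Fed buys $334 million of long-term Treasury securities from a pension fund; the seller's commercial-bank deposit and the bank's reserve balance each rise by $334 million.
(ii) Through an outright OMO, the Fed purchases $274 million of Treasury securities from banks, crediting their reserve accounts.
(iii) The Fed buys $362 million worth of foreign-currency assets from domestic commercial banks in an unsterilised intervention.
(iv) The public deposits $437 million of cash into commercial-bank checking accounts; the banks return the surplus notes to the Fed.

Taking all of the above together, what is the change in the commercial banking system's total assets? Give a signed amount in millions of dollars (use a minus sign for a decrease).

+$771 million

Fed balance sheet:
  Assets:      Securities +$608M, Foreign assets +$362M
  Liabilities: Bank reserves +$1407M, Currency in circulation −$437M
Commercial banking system:
  Assets:      Reserves at CB +$1407M, Securities −$274M, Foreign assets −$362M
  Liabilities: Checkable deposits +$771M
Change in total bank assets = +$771 million.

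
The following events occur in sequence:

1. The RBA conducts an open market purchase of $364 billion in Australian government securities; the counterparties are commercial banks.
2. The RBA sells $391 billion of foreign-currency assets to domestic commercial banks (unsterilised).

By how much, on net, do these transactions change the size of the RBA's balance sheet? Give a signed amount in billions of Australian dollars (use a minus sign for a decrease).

RBA balance sheet:
  Assets:      Securities +$364B, Foreign assets −$391B
  Liabilities: Bank reserves −$27B
Change in total RBA assets = -$27 billion.

-$27 billion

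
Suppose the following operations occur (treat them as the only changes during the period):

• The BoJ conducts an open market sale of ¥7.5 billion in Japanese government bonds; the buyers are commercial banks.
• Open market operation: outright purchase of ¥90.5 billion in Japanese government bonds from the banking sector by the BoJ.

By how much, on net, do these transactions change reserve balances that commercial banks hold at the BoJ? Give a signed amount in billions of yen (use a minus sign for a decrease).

BoJ balance sheet:
  Assets:      Securities +¥83B
  Liabilities: Bank reserves +¥83B
Commercial banking system:
  Assets:      Reserves at CB +¥83B, Securities −¥83B
  Liabilities: no change
So the change in reserve balances that commercial banks hold at the BoJ is +¥83 billion.

+¥83 billion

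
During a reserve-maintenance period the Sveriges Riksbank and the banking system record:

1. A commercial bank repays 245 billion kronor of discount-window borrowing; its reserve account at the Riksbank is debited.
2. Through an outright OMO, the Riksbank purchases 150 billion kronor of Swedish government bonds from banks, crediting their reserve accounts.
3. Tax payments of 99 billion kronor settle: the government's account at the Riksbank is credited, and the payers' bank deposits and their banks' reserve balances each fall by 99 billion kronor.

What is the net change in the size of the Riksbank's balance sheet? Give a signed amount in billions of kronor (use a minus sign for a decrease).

-95 billion

Discount-window repayment 245 billion kronor: a Riksbank asset is shed → −245B.
OMO purchase (from banks) 150 billion kronor: a Riksbank asset is acquired → +150B.
Government account inflow 99 billion kronor: only the composition of liabilities changes → 0.
Net: −245 + 150 + 0 = -95 billion.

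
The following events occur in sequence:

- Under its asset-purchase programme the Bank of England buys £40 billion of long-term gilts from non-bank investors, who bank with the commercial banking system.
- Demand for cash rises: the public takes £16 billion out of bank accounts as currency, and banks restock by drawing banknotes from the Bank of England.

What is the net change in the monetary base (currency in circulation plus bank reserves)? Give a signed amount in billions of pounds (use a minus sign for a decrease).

Bank of England balance sheet:
  Assets:      Securities +£40B
  Liabilities: Bank reserves +£24B, Currency in circulation +£16B
Monetary base = currency + reserves: +£16B + (+£24B) = +£40 billion.

+£40 billion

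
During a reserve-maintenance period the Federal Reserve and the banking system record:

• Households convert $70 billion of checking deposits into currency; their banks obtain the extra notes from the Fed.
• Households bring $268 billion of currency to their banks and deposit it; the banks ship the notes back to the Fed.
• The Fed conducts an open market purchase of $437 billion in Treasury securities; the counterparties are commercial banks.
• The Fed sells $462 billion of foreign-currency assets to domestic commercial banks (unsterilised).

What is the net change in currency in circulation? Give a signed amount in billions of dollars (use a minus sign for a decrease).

-$198 billion

Currency withdrawal $70 billion: notes leave the central bank → +$70B.
Currency deposit $268 billion: notes return to the central bank → −$268B.
OMO purchase (from banks) $437 billion: no currency enters or leaves circulation → 0.
FX sale $462 billion: no currency enters or leaves circulation → 0.
Net: 70 − 268 + 0 + 0 = -$198 billion.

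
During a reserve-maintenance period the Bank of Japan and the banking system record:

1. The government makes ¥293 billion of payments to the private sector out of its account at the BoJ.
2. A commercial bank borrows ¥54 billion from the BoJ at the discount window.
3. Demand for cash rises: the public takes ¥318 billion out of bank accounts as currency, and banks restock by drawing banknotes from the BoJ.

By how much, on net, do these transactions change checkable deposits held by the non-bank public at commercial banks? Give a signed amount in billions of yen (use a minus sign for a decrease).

-¥25 billion

BoJ balance sheet:
  Assets:      Loans to banks +¥54B
  Liabilities: Bank reserves +¥29B, Currency in circulation +¥318B, Government deposits −¥293B
Commercial banking system:
  Assets:      Reserves at CB +¥29B
  Liabilities: Checkable deposits −¥25B, Borrowings from CB +¥54B
So the change in checkable deposits held by the non-bank public at commercial banks is -¥25 billion.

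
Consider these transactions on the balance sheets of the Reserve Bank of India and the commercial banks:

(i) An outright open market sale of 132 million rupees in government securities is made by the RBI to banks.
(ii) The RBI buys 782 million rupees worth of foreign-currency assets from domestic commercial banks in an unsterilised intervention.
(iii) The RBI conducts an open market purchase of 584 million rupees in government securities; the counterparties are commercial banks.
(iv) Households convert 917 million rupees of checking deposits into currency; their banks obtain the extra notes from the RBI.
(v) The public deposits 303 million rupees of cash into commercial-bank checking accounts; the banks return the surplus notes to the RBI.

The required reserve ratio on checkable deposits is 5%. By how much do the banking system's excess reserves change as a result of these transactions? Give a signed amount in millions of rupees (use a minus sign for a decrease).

OMO sale (to banks) 132 million rupees: reserves −132M, deposits 0.
FX purchase 782 million rupees: reserves +782M, deposits 0.
OMO purchase (from banks) 584 million rupees: reserves +584M, deposits 0.
Currency withdrawal 917 million rupees: reserves −917M, deposits −917M.
Currency deposit 303 million rupees: reserves +303M, deposits +303M.
Totals: Δreserves = +620M, Δdeposits = −614M.
Δrequired reserves = 5% × −614M = −30.7M.
Δexcess reserves = Δreserves − Δrequired = +620M − (−30.7M) = +650.7 million.

+650.7 million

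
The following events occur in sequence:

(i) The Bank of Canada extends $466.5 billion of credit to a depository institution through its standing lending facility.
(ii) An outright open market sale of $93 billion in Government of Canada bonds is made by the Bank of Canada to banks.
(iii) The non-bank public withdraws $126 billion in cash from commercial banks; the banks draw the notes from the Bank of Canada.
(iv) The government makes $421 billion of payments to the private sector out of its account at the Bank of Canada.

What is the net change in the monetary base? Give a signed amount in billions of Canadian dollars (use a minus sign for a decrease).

+$794.5 billion

Bank of Canada balance sheet:
  Assets:      Securities −$93B, Loans to banks +$466.5B
  Liabilities: Bank reserves +$668.5B, Currency in circulation +$126B, Government deposits −$421B
Commercial banking system:
  Assets:      Reserves at CB +$668.5B, Securities +$93B
  Liabilities: Checkable deposits +$295B, Borrowings from CB +$466.5B
Monetary base = currency + reserves: +$126B + (+$668.5B) = +$794.5 billion.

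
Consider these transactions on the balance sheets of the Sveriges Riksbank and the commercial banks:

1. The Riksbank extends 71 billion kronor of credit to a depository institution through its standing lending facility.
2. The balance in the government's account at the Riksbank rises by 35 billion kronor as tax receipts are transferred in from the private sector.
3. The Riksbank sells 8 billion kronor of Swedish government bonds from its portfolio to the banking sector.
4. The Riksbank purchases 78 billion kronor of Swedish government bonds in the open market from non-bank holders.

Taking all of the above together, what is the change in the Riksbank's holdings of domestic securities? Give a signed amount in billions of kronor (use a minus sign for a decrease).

Riksbank balance sheet:
  Assets:      Securities +70B, Loans to banks +71B
  Liabilities: Bank reserves +106B, Government deposits +35B
Commercial banking system:
  Assets:      Reserves at CB +106B, Securities +8B
  Liabilities: Checkable deposits +43B, Borrowings from CB +71B
So the change in the Riksbank's holdings of domestic securities is +70 billion.

+70 billion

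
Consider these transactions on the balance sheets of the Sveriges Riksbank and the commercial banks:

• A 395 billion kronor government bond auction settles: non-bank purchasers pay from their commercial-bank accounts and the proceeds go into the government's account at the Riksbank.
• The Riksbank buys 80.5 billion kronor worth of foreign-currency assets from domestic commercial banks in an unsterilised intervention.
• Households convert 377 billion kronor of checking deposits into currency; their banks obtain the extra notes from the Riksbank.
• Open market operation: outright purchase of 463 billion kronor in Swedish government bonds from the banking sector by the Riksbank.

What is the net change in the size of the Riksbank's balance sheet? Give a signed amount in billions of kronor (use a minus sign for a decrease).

+543.5 billion

Riksbank balance sheet:
  Assets:      Securities +463B, Foreign assets +80.5B
  Liabilities: Bank reserves −228.5B, Currency in circulation +377B, Government deposits +395B
Change in total Riksbank assets = +543.5 billion.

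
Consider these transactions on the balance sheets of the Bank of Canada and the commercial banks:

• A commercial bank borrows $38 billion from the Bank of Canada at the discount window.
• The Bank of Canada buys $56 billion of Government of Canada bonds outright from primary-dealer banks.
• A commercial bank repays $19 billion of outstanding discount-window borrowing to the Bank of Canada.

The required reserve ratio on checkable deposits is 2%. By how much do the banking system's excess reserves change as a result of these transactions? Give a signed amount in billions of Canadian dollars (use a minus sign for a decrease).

Discount-window loan $38 billion: reserves +$38B, deposits 0.
OMO purchase (from banks) $56 billion: reserves +$56B, deposits 0.
Discount-window repayment $19 billion: reserves −$19B, deposits 0.
Totals: Δreserves = +$75B, Δdeposits = 0.
Δrequired reserves = 2% × 0 = 0.
Δexcess reserves = Δreserves − Δrequired = +$75B − (0) = +$75 billion.

+$75 billion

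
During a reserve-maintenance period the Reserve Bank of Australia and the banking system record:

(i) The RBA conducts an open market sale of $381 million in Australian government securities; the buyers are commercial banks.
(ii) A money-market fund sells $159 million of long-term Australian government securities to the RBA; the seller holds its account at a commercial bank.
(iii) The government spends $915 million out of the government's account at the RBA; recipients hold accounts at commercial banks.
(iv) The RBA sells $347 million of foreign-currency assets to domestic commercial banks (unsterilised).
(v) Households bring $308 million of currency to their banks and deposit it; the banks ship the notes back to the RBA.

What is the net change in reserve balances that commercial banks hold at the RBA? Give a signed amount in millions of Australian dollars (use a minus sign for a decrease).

OMO sale (to banks) $381 million: the buying banks pay out of their reserve balances → −$381M.
Asset purchase (from non-banks) $159 million: the RBA pays by crediting reserve accounts → +$159M.
Government spending $915 million: government payments flow into bank reserve accounts → +$915M.
FX sale $347 million: the buying banks pay out of their reserve balances → −$347M.
Currency deposit $308 million: returned notes are swapped for reserve credit → +$308M.
Net: −381 + 159 + 915 − 347 + 308 = +$654 million.

+$654 million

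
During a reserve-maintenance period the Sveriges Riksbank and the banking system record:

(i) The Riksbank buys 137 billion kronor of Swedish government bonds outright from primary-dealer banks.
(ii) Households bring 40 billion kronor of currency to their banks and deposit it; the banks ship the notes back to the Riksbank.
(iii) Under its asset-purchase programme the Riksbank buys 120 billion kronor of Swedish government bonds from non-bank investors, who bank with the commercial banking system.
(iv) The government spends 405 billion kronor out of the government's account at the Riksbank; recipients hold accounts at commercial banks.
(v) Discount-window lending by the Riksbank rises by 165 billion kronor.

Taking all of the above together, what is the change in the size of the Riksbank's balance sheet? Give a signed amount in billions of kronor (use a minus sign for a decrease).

OMO purchase (from banks) 137 billion kronor: a Riksbank asset is acquired → +137B.
Currency deposit 40 billion kronor: only the composition of liabilities changes → 0.
Asset purchase (from non-banks) 120 billion kronor: a Riksbank asset is acquired → +120B.
Government spending 405 billion kronor: only the composition of liabilities changes → 0.
Discount-window loan 165 billion kronor: a Riksbank asset is acquired → +165B.
Net: 137 + 0 + 120 + 0 + 165 = +422 billion.

+422 billion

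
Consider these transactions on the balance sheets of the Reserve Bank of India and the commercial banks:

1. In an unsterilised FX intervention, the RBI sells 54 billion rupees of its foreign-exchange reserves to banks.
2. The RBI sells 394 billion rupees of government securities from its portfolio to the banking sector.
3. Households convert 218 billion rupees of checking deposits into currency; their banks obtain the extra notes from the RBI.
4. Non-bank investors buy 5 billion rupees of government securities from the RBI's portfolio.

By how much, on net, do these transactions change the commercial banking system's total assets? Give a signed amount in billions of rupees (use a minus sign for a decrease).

FX sale 54 billion rupees: just an asset swap on bank balance sheets → 0.
OMO sale (to banks) 394 billion rupees: just an asset swap on bank balance sheets → 0.
Currency withdrawal 218 billion rupees: bank balance sheets shrink → −218B.
Asset sale (to non-banks) 5 billion rupees: bank balance sheets shrink → −5B.
Net: 0 + 0 − 218 − 5 = -223 billion.

-223 billion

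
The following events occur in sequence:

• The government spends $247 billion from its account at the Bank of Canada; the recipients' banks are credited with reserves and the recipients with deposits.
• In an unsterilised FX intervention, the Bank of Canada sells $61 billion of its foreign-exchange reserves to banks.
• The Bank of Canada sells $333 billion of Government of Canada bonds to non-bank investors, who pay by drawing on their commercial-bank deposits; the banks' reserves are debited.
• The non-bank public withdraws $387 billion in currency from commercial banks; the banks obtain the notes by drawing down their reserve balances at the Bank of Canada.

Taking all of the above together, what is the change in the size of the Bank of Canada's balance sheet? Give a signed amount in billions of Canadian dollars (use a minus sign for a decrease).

-$394 billion

Bank of Canada balance sheet:
  Assets:      Securities −$333B, Foreign assets −$61B
  Liabilities: Bank reserves −$534B, Currency in circulation +$387B, Government deposits −$247B
Commercial banking system:
  Assets:      Reserves at CB −$534B, Foreign assets +$61B
  Liabilities: Checkable deposits −$473B
Change in total Bank of Canada assets = -$394 billion.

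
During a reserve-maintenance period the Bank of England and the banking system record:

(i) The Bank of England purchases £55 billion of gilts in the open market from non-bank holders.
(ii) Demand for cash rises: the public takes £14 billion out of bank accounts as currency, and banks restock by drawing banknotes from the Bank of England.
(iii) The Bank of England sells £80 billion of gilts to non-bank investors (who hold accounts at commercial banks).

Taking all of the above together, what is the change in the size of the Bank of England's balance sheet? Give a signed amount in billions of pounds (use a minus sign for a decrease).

Bank of England balance sheet:
  Assets:      Securities −£25B
  Liabilities: Bank reserves −£39B, Currency in circulation +£14B
Commercial banking system:
  Assets:      Reserves at CB −£39B
  Liabilities: Checkable deposits −£39B
Change in total Bank of England assets = -£25 billion.

-£25 billion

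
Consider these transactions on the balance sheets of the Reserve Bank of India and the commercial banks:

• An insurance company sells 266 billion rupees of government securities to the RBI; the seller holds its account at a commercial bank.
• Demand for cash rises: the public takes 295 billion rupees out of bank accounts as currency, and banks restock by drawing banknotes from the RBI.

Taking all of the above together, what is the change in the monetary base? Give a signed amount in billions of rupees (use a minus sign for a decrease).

+266 billion

RBI balance sheet:
  Assets:      Securities +266B
  Liabilities: Bank reserves −29B, Currency in circulation +295B
Commercial banking system:
  Assets:      Reserves at CB −29B
  Liabilities: Checkable deposits −29B
Monetary base = currency + reserves: +295B + (−29B) = +266 billion.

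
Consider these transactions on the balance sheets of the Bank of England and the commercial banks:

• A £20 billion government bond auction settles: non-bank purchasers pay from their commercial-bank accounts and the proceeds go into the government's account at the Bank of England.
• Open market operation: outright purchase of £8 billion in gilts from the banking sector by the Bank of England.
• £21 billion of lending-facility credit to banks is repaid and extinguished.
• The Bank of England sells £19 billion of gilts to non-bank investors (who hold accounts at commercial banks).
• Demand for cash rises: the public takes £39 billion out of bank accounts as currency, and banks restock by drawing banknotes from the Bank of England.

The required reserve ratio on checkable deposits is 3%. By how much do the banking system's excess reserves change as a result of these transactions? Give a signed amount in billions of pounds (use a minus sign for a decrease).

-£88.66 billion

Government account inflow £20 billion: reserves −£20B, deposits −£20B.
OMO purchase (from banks) £8 billion: reserves +£8B, deposits 0.
Discount-window repayment £21 billion: reserves −£21B, deposits 0.
Asset sale (to non-banks) £19 billion: reserves −£19B, deposits −£19B.
Currency withdrawal £39 billion: reserves −£39B, deposits −£39B.
Totals: Δreserves = −£91B, Δdeposits = −£78B.
Δrequired reserves = 3% × −£78B = −£2.34B.
Δexcess reserves = Δreserves − Δrequired = −£91B − (−£2.34B) = -£88.66 billion.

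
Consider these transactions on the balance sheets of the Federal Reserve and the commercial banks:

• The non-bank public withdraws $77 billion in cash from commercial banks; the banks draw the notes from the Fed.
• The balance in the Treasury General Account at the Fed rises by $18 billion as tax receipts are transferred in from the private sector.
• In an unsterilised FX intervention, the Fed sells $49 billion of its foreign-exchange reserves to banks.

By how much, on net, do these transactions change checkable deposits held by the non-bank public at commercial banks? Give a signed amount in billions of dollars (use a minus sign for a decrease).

-$95 billion

Fed balance sheet:
  Assets:      Foreign assets −$49B
  Liabilities: Bank reserves −$144B, Currency in circulation +$77B, Government deposits +$18B
Commercial banking system:
  Assets:      Reserves at CB −$144B, Foreign assets +$49B
  Liabilities: Checkable deposits −$95B
So the change in checkable deposits held by the non-bank public at commercial banks is -$95 billion.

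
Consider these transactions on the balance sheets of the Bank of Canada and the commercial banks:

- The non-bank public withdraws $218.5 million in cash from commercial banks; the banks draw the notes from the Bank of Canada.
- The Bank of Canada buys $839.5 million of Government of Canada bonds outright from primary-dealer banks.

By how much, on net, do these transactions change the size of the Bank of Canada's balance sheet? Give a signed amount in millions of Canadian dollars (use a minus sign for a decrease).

+$839.5 million

Currency withdrawal $218.5 million: only the composition of liabilities changes → 0.
OMO purchase (from banks) $839.5 million: a Bank of Canada asset is acquired → +$839.5M.
Net: 0 + 839.5 = +$839.5 million.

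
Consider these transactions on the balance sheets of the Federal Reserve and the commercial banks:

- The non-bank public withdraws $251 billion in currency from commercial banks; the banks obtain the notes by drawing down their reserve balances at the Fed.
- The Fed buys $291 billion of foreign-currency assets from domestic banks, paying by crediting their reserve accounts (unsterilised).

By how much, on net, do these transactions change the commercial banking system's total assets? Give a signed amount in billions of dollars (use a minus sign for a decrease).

Currency withdrawal $251 billion: bank balance sheets shrink → −$251B.
FX purchase $291 billion: just an asset swap on bank balance sheets → 0.
Net: −251 + 0 = -$251 billion.

-$251 billion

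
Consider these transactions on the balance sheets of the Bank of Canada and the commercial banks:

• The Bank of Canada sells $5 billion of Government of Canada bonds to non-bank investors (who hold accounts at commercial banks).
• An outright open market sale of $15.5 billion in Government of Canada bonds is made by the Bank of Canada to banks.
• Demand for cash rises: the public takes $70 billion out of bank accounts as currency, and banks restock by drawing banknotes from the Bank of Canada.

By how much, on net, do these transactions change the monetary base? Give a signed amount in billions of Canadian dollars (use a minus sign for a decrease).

-$20.5 billion

Asset sale (to non-banks) $5 billion: Bank of Canada balance sheet contracts → −$5B.
OMO sale (to banks) $15.5 billion: Bank of Canada balance sheet contracts → −$15.5B.
Currency withdrawal $70 billion: just a shift between currency and reserves — both are base money → 0.
Net: −5 − 15.5 + 0 = -$20.5 billion.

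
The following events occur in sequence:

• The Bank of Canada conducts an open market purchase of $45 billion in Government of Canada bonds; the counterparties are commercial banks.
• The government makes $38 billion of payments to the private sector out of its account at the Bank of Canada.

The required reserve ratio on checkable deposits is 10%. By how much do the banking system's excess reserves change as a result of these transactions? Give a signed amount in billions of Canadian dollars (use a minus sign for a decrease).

OMO purchase (from banks) $45 billion: reserves +$45B, deposits 0.
Government spending $38 billion: reserves +$38B, deposits +$38B.
Totals: Δreserves = +$83B, Δdeposits = +$38B.
Δrequired reserves = 10% × +$38B = +$3.8B.
Δexcess reserves = Δreserves − Δrequired = +$83B − (+$3.8B) = +$79.2 billion.

+$79.2 billion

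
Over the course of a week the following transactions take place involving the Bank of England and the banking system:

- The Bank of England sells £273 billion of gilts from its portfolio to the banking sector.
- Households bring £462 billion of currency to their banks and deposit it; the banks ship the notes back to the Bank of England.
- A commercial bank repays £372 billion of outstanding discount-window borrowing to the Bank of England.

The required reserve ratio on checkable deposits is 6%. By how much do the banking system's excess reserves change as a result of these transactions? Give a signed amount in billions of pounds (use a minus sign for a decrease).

-£210.72 billion

OMO sale (to banks) £273 billion: reserves −£273B, deposits 0.
Currency deposit £462 billion: reserves +£462B, deposits +£462B.
Discount-window repayment £372 billion: reserves −£372B, deposits 0.
Totals: Δreserves = −£183B, Δdeposits = +£462B.
Δrequired reserves = 6% × +£462B = +£27.72B.
Δexcess reserves = Δreserves − Δrequired = −£183B − (+£27.72B) = -£210.72 billion.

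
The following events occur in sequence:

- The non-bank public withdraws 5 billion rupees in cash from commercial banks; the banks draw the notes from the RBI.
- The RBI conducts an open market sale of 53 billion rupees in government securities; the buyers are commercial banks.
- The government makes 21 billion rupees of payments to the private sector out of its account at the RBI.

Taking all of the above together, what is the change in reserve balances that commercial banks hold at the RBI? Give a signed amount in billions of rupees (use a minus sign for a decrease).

-37 billion

RBI balance sheet:
  Assets:      Securities −53B
  Liabilities: Bank reserves −37B, Currency in circulation +5B, Government deposits −21B
So the change in reserve balances that commercial banks hold at the RBI is -37 billion.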